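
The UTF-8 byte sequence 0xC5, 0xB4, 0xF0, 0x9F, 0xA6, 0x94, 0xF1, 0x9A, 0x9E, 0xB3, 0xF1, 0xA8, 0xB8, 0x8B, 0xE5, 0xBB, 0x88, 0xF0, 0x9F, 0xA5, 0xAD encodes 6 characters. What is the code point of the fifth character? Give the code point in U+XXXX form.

U+5EC8

Offset 0: leading byte 0xC5 = 11000101 → 2-byte char #1 = C5 B4.
Offset 2: leading byte 0xF0 = 11110000 → 4-byte char #2 = F0 9F A6 94.
Offset 6: leading byte 0xF1 = 11110001 → 4-byte char #3 = F1 9A 9E B3.
Offset 10: leading byte 0xF1 = 11110001 → 4-byte char #4 = F1 A8 B8 8B.
Offset 14: leading byte 0xE5 = 11100101 → 3-byte char #5 = E5 BB 88.
Leading byte 0xE5 = 11100101 matches 1110xxxx → 3-byte sequence.
Byte 1: 0xE5 = 11100101, payload 0101 (4 bits).
Byte 2: 0xBB = 10111011 (10xxxxxx ✓), payload 111011.
Byte 3: 0x88 = 10001000 (10xxxxxx ✓), payload 001000.
Concatenate: 0101111011001000 = 0x5EC8 (16 bits → U+5EC8).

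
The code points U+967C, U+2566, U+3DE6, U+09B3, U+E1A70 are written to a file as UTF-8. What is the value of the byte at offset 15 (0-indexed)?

0xB0

U+967C → 3-byte form E9 99 BC at offsets 0–2.
U+2566 → 3-byte form E2 95 A6 at offsets 3–5.
U+3DE6 → 3-byte form E3 B7 A6 at offsets 6–8.
U+09B3 → 3-byte form E0 A6 B3 at offsets 9–11.
U+E1A70 → 4-byte form F3 A1 A9 B0 at offsets 12–15.
Offset 15 falls in char 5's range; it's byte 4 of F3 A1 A9 B0 = 0xB0.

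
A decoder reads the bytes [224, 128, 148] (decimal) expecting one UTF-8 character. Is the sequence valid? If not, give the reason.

invalid (overlong encoding)

Leading byte 0xE0 = 11100000 → 3-byte form.
Continuation bytes all match 10xxxxxx. Payload decodes to 0x14.
But 0x14 < 0x800, the minimum for a 3-byte sequence — this is an overlong encoding.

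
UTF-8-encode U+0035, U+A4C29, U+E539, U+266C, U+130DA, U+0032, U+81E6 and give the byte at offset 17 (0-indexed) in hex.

0x87

U+0035 → 1-byte form 35 at offsets 0–0.
U+A4C29 → 4-byte form F2 A4 B0 A9 at offsets 1–4.
U+E539 → 3-byte form EE 94 B9 at offsets 5–7.
U+266C → 3-byte form E2 99 AC at offsets 8–10.
U+130DA → 4-byte form F0 93 83 9A at offsets 11–14.
U+0032 → 1-byte form 32 at offsets 15–15.
U+81E6 → 3-byte form E8 87 A6 at offsets 16–18.
Offset 17 falls in char 7's range; it's byte 2 of E8 87 A6 = 0x87.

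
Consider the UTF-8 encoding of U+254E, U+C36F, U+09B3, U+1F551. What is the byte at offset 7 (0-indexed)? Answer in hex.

U+254E → 3-byte form E2 95 8E at offsets 0–2.
U+C36F → 3-byte form EC 8D AF at offsets 3–5.
U+09B3 → 3-byte form E0 A6 B3 at offsets 6–8.
Offset 7 falls in char 3's range; it's byte 2 of E0 A6 B3 = 0xA6.

0xA6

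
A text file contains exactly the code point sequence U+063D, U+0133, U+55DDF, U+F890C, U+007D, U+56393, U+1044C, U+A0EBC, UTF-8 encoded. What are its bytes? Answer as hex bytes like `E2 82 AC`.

U+063D: 2-byte form → D8 BD.
U+0133: 2-byte form → C4 B3.
U+55DDF: 4-byte form → F1 95 B7 9F.
U+F890C: 4-byte form → F3 B8 A4 8C.
U+007D: 1-byte form → 7D.
U+56393: 4-byte form → F1 96 8E 93.
U+1044C: 4-byte form → F0 90 91 8C.
U+A0EBC: 4-byte form → F2 A0 BA BC.
Concatenated (25 bytes): D8 BD C4 B3 F1 95 B7 9F F3 B8 A4 8C 7D F1 96 8E 93 F0 90 91 8C F2 A0 BA BC.

D8 BD C4 B3 F1 95 B7 9F F3 B8 A4 8C 7D F1 96 8E 93 F0 90 91 8C F2 A0 BA BC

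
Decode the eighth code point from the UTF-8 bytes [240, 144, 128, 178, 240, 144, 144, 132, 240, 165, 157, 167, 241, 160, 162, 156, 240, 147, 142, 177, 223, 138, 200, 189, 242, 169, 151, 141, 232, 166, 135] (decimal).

U+A95CD

Offset 0: leading byte 0xF0 = 11110000 → 4-byte char #1 = F0 90 80 B2.
Offset 4: leading byte 0xF0 = 11110000 → 4-byte char #2 = F0 90 90 84.
Offset 8: leading byte 0xF0 = 11110000 → 4-byte char #3 = F0 A5 9D A7.
Offset 12: leading byte 0xF1 = 11110001 → 4-byte char #4 = F1 A0 A2 9C.
Offset 16: leading byte 0xF0 = 11110000 → 4-byte char #5 = F0 93 8E B1.
Offset 20: leading byte 0xDF = 11011111 → 2-byte char #6 = DF 8A.
Offset 22: leading byte 0xC8 = 11001000 → 2-byte char #7 = C8 BD.
Offset 24: leading byte 0xF2 = 11110010 → 4-byte char #8 = F2 A9 97 8D.
Leading byte 0xF2 = 11110010 matches 11110xxx → 4-byte sequence.
Byte 1: 0xF2 = 11110010, payload 010 (3 bits).
Byte 2: 0xA9 = 10101001 (10xxxxxx ✓), payload 101001.
Byte 3: 0x97 = 10010111 (10xxxxxx ✓), payload 010111.
Byte 4: 0x8D = 10001101 (10xxxxxx ✓), payload 001101.
Concatenate: 010101001010111001101 = 0xA95CD (21 bits → U+A95CD).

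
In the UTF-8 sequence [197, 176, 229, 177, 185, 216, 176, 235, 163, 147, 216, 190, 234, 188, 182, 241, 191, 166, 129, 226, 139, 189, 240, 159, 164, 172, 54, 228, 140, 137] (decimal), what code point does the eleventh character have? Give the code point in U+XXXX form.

U+4309

Offset 0: leading byte 0xC5 = 11000101 → 2-byte char #1 = C5 B0.
Offset 2: leading byte 0xE5 = 11100101 → 3-byte char #2 = E5 B1 B9.
Offset 5: leading byte 0xD8 = 11011000 → 2-byte char #3 = D8 B0.
Offset 7: leading byte 0xEB = 11101011 → 3-byte char #4 = EB A3 93.
Offset 10: leading byte 0xD8 = 11011000 → 2-byte char #5 = D8 BE.
Offset 12: leading byte 0xEA = 11101010 → 3-byte char #6 = EA BC B6.
Offset 15: leading byte 0xF1 = 11110001 → 4-byte char #7 = F1 BF A6 81.
Offset 19: leading byte 0xE2 = 11100010 → 3-byte char #8 = E2 8B BD.
Offset 22: leading byte 0xF0 = 11110000 → 4-byte char #9 = F0 9F A4 AC.
Offset 26: leading byte 0x36 = 00110110 → 1-byte char #10 = 36.
Offset 27: leading byte 0xE4 = 11100100 → 3-byte char #11 = E4 8C 89.
Leading byte 0xE4 = 11100100 matches 1110xxxx → 3-byte sequence.
Byte 1: 0xE4 = 11100100, payload 0100 (4 bits).
Byte 2: 0x8C = 10001100 (10xxxxxx ✓), payload 001100.
Byte 3: 0x89 = 10001001 (10xxxxxx ✓), payload 001001.
Concatenate: 0100001100001001 = 0x4309 (16 bits → U+4309).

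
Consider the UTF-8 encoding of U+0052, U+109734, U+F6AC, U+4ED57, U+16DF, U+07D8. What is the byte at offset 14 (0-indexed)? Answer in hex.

0x9F

U+0052 → 1-byte form 52 at offsets 0–0.
U+109734 → 4-byte form F4 89 9C B4 at offsets 1–4.
U+F6AC → 3-byte form EF 9A AC at offsets 5–7.
U+4ED57 → 4-byte form F1 8E B5 97 at offsets 8–11.
U+16DF → 3-byte form E1 9B 9F at offsets 12–14.
Offset 14 falls in char 5's range; it's byte 3 of E1 9B 9F = 0x9F.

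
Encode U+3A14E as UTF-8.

U+3A14E = 0x3A14E = 237902 decimal. In range U+10000–U+10FFFF → 4-byte form: 11110xxx 10xxxxxx 10xxxxxx 10xxxxxx.
Binary (21 bits): 000111010000101001110.
Split 3+6+6+6: 000 | 111010 | 000101 | 001110.
Byte 1: 11110000 = 0xF0.
Byte 2: 10111010 = 0xBA.
Byte 3: 10000101 = 0x85.
Byte 4: 10001110 = 0x8E.

F0 BA 85 8E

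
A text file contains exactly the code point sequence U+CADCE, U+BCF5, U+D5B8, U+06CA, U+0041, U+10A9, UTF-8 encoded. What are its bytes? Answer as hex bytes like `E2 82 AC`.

F3 8A B7 8E EB B3 B5 ED 96 B8 DB 8A 41 E1 82 A9

U+CADCE: 4-byte form → F3 8A B7 8E.
U+BCF5: 3-byte form → EB B3 B5.
U+D5B8: 3-byte form → ED 96 B8.
U+06CA: 2-byte form → DB 8A.
U+0041: 1-byte form → 41.
U+10A9: 3-byte form → E1 82 A9.
Concatenated (16 bytes): F3 8A B7 8E EB B3 B5 ED 96 B8 DB 8A 41 E1 82 A9.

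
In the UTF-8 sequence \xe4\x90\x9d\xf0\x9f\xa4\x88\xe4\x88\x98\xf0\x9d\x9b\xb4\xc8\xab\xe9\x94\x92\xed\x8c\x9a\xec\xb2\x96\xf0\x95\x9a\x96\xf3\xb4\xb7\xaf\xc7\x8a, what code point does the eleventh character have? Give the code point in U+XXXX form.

Offset 0: leading byte 0xE4 = 11100100 → 3-byte char #1 = E4 90 9D.
Offset 3: leading byte 0xF0 = 11110000 → 4-byte char #2 = F0 9F A4 88.
Offset 7: leading byte 0xE4 = 11100100 → 3-byte char #3 = E4 88 98.
Offset 10: leading byte 0xF0 = 11110000 → 4-byte char #4 = F0 9D 9B B4.
Offset 14: leading byte 0xC8 = 11001000 → 2-byte char #5 = C8 AB.
Offset 16: leading byte 0xE9 = 11101001 → 3-byte char #6 = E9 94 92.
Offset 19: leading byte 0xED = 11101101 → 3-byte char #7 = ED 8C 9A.
Offset 22: leading byte 0xEC = 11101100 → 3-byte char #8 = EC B2 96.
Offset 25: leading byte 0xF0 = 11110000 → 4-byte char #9 = F0 95 9A 96.
Offset 29: leading byte 0xF3 = 11110011 → 4-byte char #10 = F3 B4 B7 AF.
Offset 33: leading byte 0xC7 = 11000111 → 2-byte char #11 = C7 8A.
Leading byte 0xC7 = 11000111 matches 110xxxxx → 2-byte sequence.
Byte 1: 0xC7 = 11000111, payload 00111 (5 bits).
Byte 2: 0x8A = 10001010 (10xxxxxx ✓), payload 001010.
Concatenate: 00111001010 = 0x1CA (11 bits → U+01CA).

U+01CA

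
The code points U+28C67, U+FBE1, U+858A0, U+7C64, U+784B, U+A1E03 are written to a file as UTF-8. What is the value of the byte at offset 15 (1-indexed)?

1-indexed offset 15 is 0-indexed offset 14.
U+28C67 → 4-byte form F0 A8 B1 A7 at offsets 0–3.
U+FBE1 → 3-byte form EF AF A1 at offsets 4–6.
U+858A0 → 4-byte form F2 85 A2 A0 at offsets 7–10.
U+7C64 → 3-byte form E7 B1 A4 at offsets 11–13.
U+784B → 3-byte form E7 A1 8B at offsets 14–16.
Offset 14 falls in char 5's range; it's byte 1 of E7 A1 8B = 0xE7.

0xE7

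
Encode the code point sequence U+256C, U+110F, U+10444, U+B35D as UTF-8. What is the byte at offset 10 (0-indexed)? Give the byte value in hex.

U+256C → 3-byte form E2 95 AC at offsets 0–2.
U+110F → 3-byte form E1 84 8F at offsets 3–5.
U+10444 → 4-byte form F0 90 91 84 at offsets 6–9.
U+B35D → 3-byte form EB 8D 9D at offsets 10–12.
Offset 10 falls in char 4's range; it's byte 1 of EB 8D 9D = 0xEB.

0xEB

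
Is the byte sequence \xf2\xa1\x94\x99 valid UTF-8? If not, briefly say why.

Leading byte 0xF2 = 11110010 → 4-byte form.
Continuation bytes 0xA1=10100001, 0x94=10010100, 0x99=10011001 all match 10xxxxxx.
Decoded value 0xA1519 is ≥ 0x10000 (shortest form) and not a surrogate.

valid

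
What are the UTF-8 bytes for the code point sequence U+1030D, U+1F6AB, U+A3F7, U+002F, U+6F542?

U+1030D: 4-byte form → F0 90 8C 8D.
U+1F6AB: 4-byte form → F0 9F 9A AB.
U+A3F7: 3-byte form → EA 8F B7.
U+002F: 1-byte form → 2F.
U+6F542: 4-byte form → F1 AF 95 82.
Concatenated (16 bytes): F0 90 8C 8D F0 9F 9A AB EA 8F B7 2F F1 AF 95 82.

F0 90 8C 8D F0 9F 9A AB EA 8F B7 2F F1 AF 95 82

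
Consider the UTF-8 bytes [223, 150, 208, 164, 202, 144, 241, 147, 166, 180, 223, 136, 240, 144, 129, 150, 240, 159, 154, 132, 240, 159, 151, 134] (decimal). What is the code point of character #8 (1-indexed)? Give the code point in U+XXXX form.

Offset 0: leading byte 0xDF = 11011111 → 2-byte char #1 = DF 96.
Offset 2: leading byte 0xD0 = 11010000 → 2-byte char #2 = D0 A4.
Offset 4: leading byte 0xCA = 11001010 → 2-byte char #3 = CA 90.
Offset 6: leading byte 0xF1 = 11110001 → 4-byte char #4 = F1 93 A6 B4.
Offset 10: leading byte 0xDF = 11011111 → 2-byte char #5 = DF 88.
Offset 12: leading byte 0xF0 = 11110000 → 4-byte char #6 = F0 90 81 96.
Offset 16: leading byte 0xF0 = 11110000 → 4-byte char #7 = F0 9F 9A 84.
Offset 20: leading byte 0xF0 = 11110000 → 4-byte char #8 = F0 9F 97 86.
Leading byte 0xF0 = 11110000 matches 11110xxx → 4-byte sequence.
Byte 1: 0xF0 = 11110000, payload 000 (3 bits).
Byte 2: 0x9F = 10011111 (10xxxxxx ✓), payload 011111.
Byte 3: 0x97 = 10010111 (10xxxxxx ✓), payload 010111.
Byte 4: 0x86 = 10000110 (10xxxxxx ✓), payload 000110.
Concatenate: 000011111010111000110 = 0x1F5C6 (21 bits → U+1F5C6).

U+1F5C6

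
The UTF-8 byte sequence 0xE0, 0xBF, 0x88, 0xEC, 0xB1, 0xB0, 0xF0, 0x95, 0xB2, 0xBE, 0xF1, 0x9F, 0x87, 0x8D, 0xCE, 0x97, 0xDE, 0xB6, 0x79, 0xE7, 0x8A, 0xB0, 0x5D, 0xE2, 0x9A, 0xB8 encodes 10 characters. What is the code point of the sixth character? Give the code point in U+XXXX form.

Offset 0: leading byte 0xE0 = 11100000 → 3-byte char #1 = E0 BF 88.
Offset 3: leading byte 0xEC = 11101100 → 3-byte char #2 = EC B1 B0.
Offset 6: leading byte 0xF0 = 11110000 → 4-byte char #3 = F0 95 B2 BE.
Offset 10: leading byte 0xF1 = 11110001 → 4-byte char #4 = F1 9F 87 8D.
Offset 14: leading byte 0xCE = 11001110 → 2-byte char #5 = CE 97.
Offset 16: leading byte 0xDE = 11011110 → 2-byte char #6 = DE B6.
Leading byte 0xDE = 11011110 matches 110xxxxx → 2-byte sequence.
Byte 1: 0xDE = 11011110, payload 11110 (5 bits).
Byte 2: 0xB6 = 10110110 (10xxxxxx ✓), payload 110110.
Concatenate: 11110110110 = 0x7B6 (11 bits → U+07B6).

U+07B6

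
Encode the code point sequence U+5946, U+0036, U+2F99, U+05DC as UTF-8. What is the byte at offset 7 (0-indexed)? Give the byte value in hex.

0xD7

U+5946 → 3-byte form E5 A5 86 at offsets 0–2.
U+0036 → 1-byte form 36 at offsets 3–3.
U+2F99 → 3-byte form E2 BE 99 at offsets 4–6.
U+05DC → 2-byte form D7 9C at offsets 7–8.
Offset 7 falls in char 4's range; it's byte 1 of D7 9C = 0xD7.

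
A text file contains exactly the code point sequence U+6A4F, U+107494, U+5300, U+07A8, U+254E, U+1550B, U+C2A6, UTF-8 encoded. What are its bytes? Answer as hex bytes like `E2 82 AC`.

U+6A4F: 3-byte form → E6 A9 8F.
U+107494: 4-byte form → F4 87 92 94.
U+5300: 3-byte form → E5 8C 80.
U+07A8: 2-byte form → DE A8.
U+254E: 3-byte form → E2 95 8E.
U+1550B: 4-byte form → F0 95 94 8B.
U+C2A6: 3-byte form → EC 8A A6.
Concatenated (22 bytes): E6 A9 8F F4 87 92 94 E5 8C 80 DE A8 E2 95 8E F0 95 94 8B EC 8A A6.

E6 A9 8F F4 87 92 94 E5 8C 80 DE A8 E2 95 8E F0 95 94 8B EC 8A A6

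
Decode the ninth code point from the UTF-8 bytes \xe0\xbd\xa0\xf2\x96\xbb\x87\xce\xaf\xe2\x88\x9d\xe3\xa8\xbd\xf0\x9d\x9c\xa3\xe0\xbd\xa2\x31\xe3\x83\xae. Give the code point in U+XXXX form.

U+30EE

Offset 0: leading byte 0xE0 = 11100000 → 3-byte char #1 = E0 BD A0.
Offset 3: leading byte 0xF2 = 11110010 → 4-byte char #2 = F2 96 BB 87.
Offset 7: leading byte 0xCE = 11001110 → 2-byte char #3 = CE AF.
Offset 9: leading byte 0xE2 = 11100010 → 3-byte char #4 = E2 88 9D.
Offset 12: leading byte 0xE3 = 11100011 → 3-byte char #5 = E3 A8 BD.
Offset 15: leading byte 0xF0 = 11110000 → 4-byte char #6 = F0 9D 9C A3.
Offset 19: leading byte 0xE0 = 11100000 → 3-byte char #7 = E0 BD A2.
Offset 22: leading byte 0x31 = 00110001 → 1-byte char #8 = 31.
Offset 23: leading byte 0xE3 = 11100011 → 3-byte char #9 = E3 83 AE.
Leading byte 0xE3 = 11100011 matches 1110xxxx → 3-byte sequence.
Byte 1: 0xE3 = 11100011, payload 0011 (4 bits).
Byte 2: 0x83 = 10000011 (10xxxxxx ✓), payload 000011.
Byte 3: 0xAE = 10101110 (10xxxxxx ✓), payload 101110.
Concatenate: 0011000011101110 = 0x30EE (16 bits → U+30EE).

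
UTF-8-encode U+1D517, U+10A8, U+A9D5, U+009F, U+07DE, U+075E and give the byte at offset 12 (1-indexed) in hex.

1-indexed offset 12 is 0-indexed offset 11.
U+1D517 → 4-byte form F0 9D 94 97 at offsets 0–3.
U+10A8 → 3-byte form E1 82 A8 at offsets 4–6.
U+A9D5 → 3-byte form EA A7 95 at offsets 7–9.
U+009F → 2-byte form C2 9F at offsets 10–11.
Offset 11 falls in char 4's range; it's byte 2 of C2 9F = 0x9F.

0x9F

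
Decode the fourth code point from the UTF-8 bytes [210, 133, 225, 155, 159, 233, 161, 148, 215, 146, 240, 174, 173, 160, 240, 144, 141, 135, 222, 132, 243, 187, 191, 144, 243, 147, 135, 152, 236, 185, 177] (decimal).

U+05D2

Offset 0: leading byte 0xD2 = 11010010 → 2-byte char #1 = D2 85.
Offset 2: leading byte 0xE1 = 11100001 → 3-byte char #2 = E1 9B 9F.
Offset 5: leading byte 0xE9 = 11101001 → 3-byte char #3 = E9 A1 94.
Offset 8: leading byte 0xD7 = 11010111 → 2-byte char #4 = D7 92.
Leading byte 0xD7 = 11010111 matches 110xxxxx → 2-byte sequence.
Byte 1: 0xD7 = 11010111, payload 10111 (5 bits).
Byte 2: 0x92 = 10010010 (10xxxxxx ✓), payload 010010.
Concatenate: 10111010010 = 0x5D2 (11 bits → U+05D2).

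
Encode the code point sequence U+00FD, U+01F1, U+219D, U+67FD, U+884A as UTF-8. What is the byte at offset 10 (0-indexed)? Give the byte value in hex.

U+00FD → 2-byte form C3 BD at offsets 0–1.
U+01F1 → 2-byte form C7 B1 at offsets 2–3.
U+219D → 3-byte form E2 86 9D at offsets 4–6.
U+67FD → 3-byte form E6 9F BD at offsets 7–9.
U+884A → 3-byte form E8 A1 8A at offsets 10–12.
Offset 10 falls in char 5's range; it's byte 1 of E8 A1 8A = 0xE8.

0xE8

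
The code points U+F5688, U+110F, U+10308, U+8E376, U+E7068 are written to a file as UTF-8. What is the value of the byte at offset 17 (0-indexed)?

0x81

U+F5688 → 4-byte form F3 B5 9A 88 at offsets 0–3.
U+110F → 3-byte form E1 84 8F at offsets 4–6.
U+10308 → 4-byte form F0 90 8C 88 at offsets 7–10.
U+8E376 → 4-byte form F2 8E 8D B6 at offsets 11–14.
U+E7068 → 4-byte form F3 A7 81 A8 at offsets 15–18.
Offset 17 falls in char 5's range; it's byte 3 of F3 A7 81 A8 = 0x81.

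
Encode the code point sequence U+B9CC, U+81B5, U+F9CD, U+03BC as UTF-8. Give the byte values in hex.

EB A7 8C E8 86 B5 EF A7 8D CE BC

U+B9CC: 3-byte form → EB A7 8C.
U+81B5: 3-byte form → E8 86 B5.
U+F9CD: 3-byte form → EF A7 8D.
U+03BC: 2-byte form → CE BC.
Concatenated (11 bytes): EB A7 8C E8 86 B5 EF A7 8D CE BC.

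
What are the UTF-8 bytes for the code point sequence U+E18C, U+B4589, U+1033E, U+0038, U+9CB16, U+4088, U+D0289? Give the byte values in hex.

EE 86 8C F2 B4 96 89 F0 90 8C BE 38 F2 9C AC 96 E4 82 88 F3 90 8A 89

U+E18C: 3-byte form → EE 86 8C.
U+B4589: 4-byte form → F2 B4 96 89.
U+1033E: 4-byte form → F0 90 8C BE.
U+0038: 1-byte form → 38.
U+9CB16: 4-byte form → F2 9C AC 96.
U+4088: 3-byte form → E4 82 88.
U+D0289: 4-byte form → F3 90 8A 89.
Concatenated (23 bytes): EE 86 8C F2 B4 96 89 F0 90 8C BE 38 F2 9C AC 96 E4 82 88 F3 90 8A 89.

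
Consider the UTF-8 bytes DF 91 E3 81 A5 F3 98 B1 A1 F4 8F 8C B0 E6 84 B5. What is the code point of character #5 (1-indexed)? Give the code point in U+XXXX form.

U+6135

Offset 0: leading byte 0xDF = 11011111 → 2-byte char #1 = DF 91.
Offset 2: leading byte 0xE3 = 11100011 → 3-byte char #2 = E3 81 A5.
Offset 5: leading byte 0xF3 = 11110011 → 4-byte char #3 = F3 98 B1 A1.
Offset 9: leading byte 0xF4 = 11110100 → 4-byte char #4 = F4 8F 8C B0.
Offset 13: leading byte 0xE6 = 11100110 → 3-byte char #5 = E6 84 B5.
Leading byte 0xE6 = 11100110 matches 1110xxxx → 3-byte sequence.
Byte 1: 0xE6 = 11100110, payload 0110 (4 bits).
Byte 2: 0x84 = 10000100 (10xxxxxx ✓), payload 000100.
Byte 3: 0xB5 = 10110101 (10xxxxxx ✓), payload 110101.
Concatenate: 0110000100110101 = 0x6135 (16 bits → U+6135).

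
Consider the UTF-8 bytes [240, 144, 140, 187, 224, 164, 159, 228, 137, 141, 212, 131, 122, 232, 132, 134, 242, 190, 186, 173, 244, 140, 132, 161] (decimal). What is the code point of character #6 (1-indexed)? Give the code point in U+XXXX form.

U+8106

Offset 0: leading byte 0xF0 = 11110000 → 4-byte char #1 = F0 90 8C BB.
Offset 4: leading byte 0xE0 = 11100000 → 3-byte char #2 = E0 A4 9F.
Offset 7: leading byte 0xE4 = 11100100 → 3-byte char #3 = E4 89 8D.
Offset 10: leading byte 0xD4 = 11010100 → 2-byte char #4 = D4 83.
Offset 12: leading byte 0x7A = 01111010 → 1-byte char #5 = 7A.
Offset 13: leading byte 0xE8 = 11101000 → 3-byte char #6 = E8 84 86.
Leading byte 0xE8 = 11101000 matches 1110xxxx → 3-byte sequence.
Byte 1: 0xE8 = 11101000, payload 1000 (4 bits).
Byte 2: 0x84 = 10000100 (10xxxxxx ✓), payload 000100.
Byte 3: 0x86 = 10000110 (10xxxxxx ✓), payload 000110.
Concatenate: 1000000100000110 = 0x8106 (16 bits → U+8106).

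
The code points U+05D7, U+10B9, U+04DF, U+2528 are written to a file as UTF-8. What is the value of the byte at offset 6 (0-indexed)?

0x9F

U+05D7 → 2-byte form D7 97 at offsets 0–1.
U+10B9 → 3-byte form E1 82 B9 at offsets 2–4.
U+04DF → 2-byte form D3 9F at offsets 5–6.
Offset 6 falls in char 3's range; it's byte 2 of D3 9F = 0x9F.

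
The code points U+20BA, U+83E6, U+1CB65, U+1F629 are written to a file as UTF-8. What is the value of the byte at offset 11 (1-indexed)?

0xF0

1-indexed offset 11 is 0-indexed offset 10.
U+20BA → 3-byte form E2 82 BA at offsets 0–2.
U+83E6 → 3-byte form E8 8F A6 at offsets 3–5.
U+1CB65 → 4-byte form F0 9C AD A5 at offsets 6–9.
U+1F629 → 4-byte form F0 9F 98 A9 at offsets 10–13.
Offset 10 falls in char 4's range; it's byte 1 of F0 9F 98 A9 = 0xF0.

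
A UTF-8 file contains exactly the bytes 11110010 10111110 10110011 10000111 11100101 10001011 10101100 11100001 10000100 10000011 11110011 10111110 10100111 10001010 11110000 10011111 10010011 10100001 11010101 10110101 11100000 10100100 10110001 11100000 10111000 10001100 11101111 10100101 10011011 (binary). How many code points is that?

9

Byte at offset 0: 0xF2 = 11110010 → 4-byte char (#1). Advance 4.
Byte at offset 4: 0xE5 = 11100101 → 3-byte char (#2). Advance 3.
Byte at offset 7: 0xE1 = 11100001 → 3-byte char (#3). Advance 3.
Byte at offset 10: 0xF3 = 11110011 → 4-byte char (#4). Advance 4.
Byte at offset 14: 0xF0 = 11110000 → 4-byte char (#5). Advance 4.
Byte at offset 18: 0xD5 = 11010101 → 2-byte char (#6). Advance 2.
Byte at offset 20: 0xE0 = 11100000 → 3-byte char (#7). Advance 3.
Byte at offset 23: 0xE0 = 11100000 → 3-byte char (#8). Advance 3.
Byte at offset 26: 0xEF = 11101111 → 3-byte char (#9). Advance 3.
Reached end at offset 29 after 9 code points.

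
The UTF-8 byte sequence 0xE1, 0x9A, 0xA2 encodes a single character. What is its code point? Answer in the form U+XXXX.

U+16A2

Leading byte 0xE1 = 11100001 matches 1110xxxx → 3-byte sequence.
Byte 1: 0xE1 = 11100001, payload 0001 (4 bits).
Byte 2: 0x9A = 10011010 (10xxxxxx ✓), payload 011010.
Byte 3: 0xA2 = 10100010 (10xxxxxx ✓), payload 100010.
Concatenate: 0001011010100010 = 0x16A2 (16 bits → U+16A2).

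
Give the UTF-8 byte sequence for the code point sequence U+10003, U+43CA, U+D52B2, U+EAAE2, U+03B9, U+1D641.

F0 90 80 83 E4 8F 8A F3 95 8A B2 F3 AA AB A2 CE B9 F0 9D 99 81

U+10003: 4-byte form → F0 90 80 83.
U+43CA: 3-byte form → E4 8F 8A.
U+D52B2: 4-byte form → F3 95 8A B2.
U+EAAE2: 4-byte form → F3 AA AB A2.
U+03B9: 2-byte form → CE B9.
U+1D641: 4-byte form → F0 9D 99 81.
Concatenated (21 bytes): F0 90 80 83 E4 8F 8A F3 95 8A B2 F3 AA AB A2 CE B9 F0 9D 99 81.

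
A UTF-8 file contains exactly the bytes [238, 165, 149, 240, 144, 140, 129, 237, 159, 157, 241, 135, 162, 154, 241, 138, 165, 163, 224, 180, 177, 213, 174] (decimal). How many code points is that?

Byte at offset 0: 0xEE = 11101110 → 3-byte char (#1). Advance 3.
Byte at offset 3: 0xF0 = 11110000 → 4-byte char (#2). Advance 4.
Byte at offset 7: 0xED = 11101101 → 3-byte char (#3). Advance 3.
Byte at offset 10: 0xF1 = 11110001 → 4-byte char (#4). Advance 4.
Byte at offset 14: 0xF1 = 11110001 → 4-byte char (#5). Advance 4.
Byte at offset 18: 0xE0 = 11100000 → 3-byte char (#6). Advance 3.
Byte at offset 21: 0xD5 = 11010101 → 2-byte char (#7). Advance 2.
Reached end at offset 23 after 7 code points.

7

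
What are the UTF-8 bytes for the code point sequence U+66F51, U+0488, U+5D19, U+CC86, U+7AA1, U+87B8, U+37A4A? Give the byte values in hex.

U+66F51: 4-byte form → F1 A6 BD 91.
U+0488: 2-byte form → D2 88.
U+5D19: 3-byte form → E5 B4 99.
U+CC86: 3-byte form → EC B2 86.
U+7AA1: 3-byte form → E7 AA A1.
U+87B8: 3-byte form → E8 9E B8.
U+37A4A: 4-byte form → F0 B7 A9 8A.
Concatenated (22 bytes): F1 A6 BD 91 D2 88 E5 B4 99 EC B2 86 E7 AA A1 E8 9E B8 F0 B7 A9 8A.

F1 A6 BD 91 D2 88 E5 B4 99 EC B2 86 E7 AA A1 E8 9E B8 F0 B7 A9 8A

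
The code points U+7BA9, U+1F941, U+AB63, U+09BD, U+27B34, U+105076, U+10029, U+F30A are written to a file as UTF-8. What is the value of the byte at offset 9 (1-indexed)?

1-indexed offset 9 is 0-indexed offset 8.
U+7BA9 → 3-byte form E7 AE A9 at offsets 0–2.
U+1F941 → 4-byte form F0 9F A5 81 at offsets 3–6.
U+AB63 → 3-byte form EA AD A3 at offsets 7–9.
Offset 8 falls in char 3's range; it's byte 2 of EA AD A3 = 0xAD.

0xAD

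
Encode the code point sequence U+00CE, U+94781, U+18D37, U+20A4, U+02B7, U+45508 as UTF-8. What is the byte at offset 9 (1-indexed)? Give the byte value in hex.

1-indexed offset 9 is 0-indexed offset 8.
U+00CE → 2-byte form C3 8E at offsets 0–1.
U+94781 → 4-byte form F2 94 9E 81 at offsets 2–5.
U+18D37 → 4-byte form F0 98 B4 B7 at offsets 6–9.
Offset 8 falls in char 3's range; it's byte 3 of F0 98 B4 B7 = 0xB4.

0xB4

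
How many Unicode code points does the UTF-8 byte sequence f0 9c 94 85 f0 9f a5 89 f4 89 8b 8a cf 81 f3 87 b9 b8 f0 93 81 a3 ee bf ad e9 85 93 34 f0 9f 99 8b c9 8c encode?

11

Byte at offset 0: 0xF0 = 11110000 → 4-byte char (#1). Advance 4.
Byte at offset 4: 0xF0 = 11110000 → 4-byte char (#2). Advance 4.
Byte at offset 8: 0xF4 = 11110100 → 4-byte char (#3). Advance 4.
Byte at offset 12: 0xCF = 11001111 → 2-byte char (#4). Advance 2.
Byte at offset 14: 0xF3 = 11110011 → 4-byte char (#5). Advance 4.
Byte at offset 18: 0xF0 = 11110000 → 4-byte char (#6). Advance 4.
Byte at offset 22: 0xEE = 11101110 → 3-byte char (#7). Advance 3.
Byte at offset 25: 0xE9 = 11101001 → 3-byte char (#8). Advance 3.
Byte at offset 28: 0x34 = 00110100 → 1-byte char (#9). Advance 1.
Byte at offset 29: 0xF0 = 11110000 → 4-byte char (#10). Advance 4.
Byte at offset 33: 0xC9 = 11001001 → 2-byte char (#11). Advance 2.
Reached end at offset 35 after 11 code points.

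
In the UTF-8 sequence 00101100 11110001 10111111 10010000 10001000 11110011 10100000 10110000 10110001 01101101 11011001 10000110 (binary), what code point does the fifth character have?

U+0646

Offset 0: leading byte 0x2C = 00101100 → 1-byte char #1 = 2C.
Offset 1: leading byte 0xF1 = 11110001 → 4-byte char #2 = F1 BF 90 88.
Offset 5: leading byte 0xF3 = 11110011 → 4-byte char #3 = F3 A0 B0 B1.
Offset 9: leading byte 0x6D = 01101101 → 1-byte char #4 = 6D.
Offset 10: leading byte 0xD9 = 11011001 → 2-byte char #5 = D9 86.
Leading byte 0xD9 = 11011001 matches 110xxxxx → 2-byte sequence.
Byte 1: 0xD9 = 11011001, payload 11001 (5 bits).
Byte 2: 0x86 = 10000110 (10xxxxxx ✓), payload 000110.
Concatenate: 11001000110 = 0x646 (11 bits → U+0646).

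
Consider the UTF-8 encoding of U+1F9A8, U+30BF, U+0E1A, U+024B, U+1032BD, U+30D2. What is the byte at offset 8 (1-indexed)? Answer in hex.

1-indexed offset 8 is 0-indexed offset 7.
U+1F9A8 → 4-byte form F0 9F A6 A8 at offsets 0–3.
U+30BF → 3-byte form E3 82 BF at offsets 4–6.
U+0E1A → 3-byte form E0 B8 9A at offsets 7–9.
Offset 7 falls in char 3's range; it's byte 1 of E0 B8 9A = 0xE0.

0xE0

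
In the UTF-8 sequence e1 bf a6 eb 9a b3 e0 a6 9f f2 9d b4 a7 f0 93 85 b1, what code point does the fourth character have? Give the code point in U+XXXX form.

Offset 0: leading byte 0xE1 = 11100001 → 3-byte char #1 = E1 BF A6.
Offset 3: leading byte 0xEB = 11101011 → 3-byte char #2 = EB 9A B3.
Offset 6: leading byte 0xE0 = 11100000 → 3-byte char #3 = E0 A6 9F.
Offset 9: leading byte 0xF2 = 11110010 → 4-byte char #4 = F2 9D B4 A7.
Leading byte 0xF2 = 11110010 matches 11110xxx → 4-byte sequence.
Byte 1: 0xF2 = 11110010, payload 010 (3 bits).
Byte 2: 0x9D = 10011101 (10xxxxxx ✓), payload 011101.
Byte 3: 0xB4 = 10110100 (10xxxxxx ✓), payload 110100.
Byte 4: 0xA7 = 10100111 (10xxxxxx ✓), payload 100111.
Concatenate: 010011101110100100111 = 0x9DD27 (21 bits → U+9DD27).

U+9DD27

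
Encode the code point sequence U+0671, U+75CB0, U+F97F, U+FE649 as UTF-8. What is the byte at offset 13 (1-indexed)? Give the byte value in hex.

0x89

1-indexed offset 13 is 0-indexed offset 12.
U+0671 → 2-byte form D9 B1 at offsets 0–1.
U+75CB0 → 4-byte form F1 B5 B2 B0 at offsets 2–5.
U+F97F → 3-byte form EF A5 BF at offsets 6–8.
U+FE649 → 4-byte form F3 BE 99 89 at offsets 9–12.
Offset 12 falls in char 4's range; it's byte 4 of F3 BE 99 89 = 0x89.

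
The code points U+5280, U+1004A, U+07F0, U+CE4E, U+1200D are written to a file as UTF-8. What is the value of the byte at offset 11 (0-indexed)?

U+5280 → 3-byte form E5 8A 80 at offsets 0–2.
U+1004A → 4-byte form F0 90 81 8A at offsets 3–6.
U+07F0 → 2-byte form DF B0 at offsets 7–8.
U+CE4E → 3-byte form EC B9 8E at offsets 9–11.
Offset 11 falls in char 4's range; it's byte 3 of EC B9 8E = 0x8E.

0x8E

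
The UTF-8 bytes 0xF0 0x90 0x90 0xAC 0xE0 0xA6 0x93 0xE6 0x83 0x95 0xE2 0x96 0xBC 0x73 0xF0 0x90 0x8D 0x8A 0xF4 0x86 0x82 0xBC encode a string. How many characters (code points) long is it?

Byte at offset 0: 0xF0 = 11110000 → 4-byte char (#1). Advance 4.
Byte at offset 4: 0xE0 = 11100000 → 3-byte char (#2). Advance 3.
Byte at offset 7: 0xE6 = 11100110 → 3-byte char (#3). Advance 3.
Byte at offset 10: 0xE2 = 11100010 → 3-byte char (#4). Advance 3.
Byte at offset 13: 0x73 = 01110011 → 1-byte char (#5). Advance 1.
Byte at offset 14: 0xF0 = 11110000 → 4-byte char (#6). Advance 4.
Byte at offset 18: 0xF4 = 11110100 → 4-byte char (#7). Advance 4.
Reached end at offset 22 after 7 code points.

7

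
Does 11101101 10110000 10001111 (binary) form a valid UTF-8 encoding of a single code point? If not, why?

invalid (encodes a surrogate (U+D800–U+DFFF))

Structurally a 3-byte sequence; payload = 0xDC0F.
But 0xDC0F is in U+D800–U+DFFF, the surrogate range. Surrogates are not Unicode scalar values and are forbidden in UTF-8.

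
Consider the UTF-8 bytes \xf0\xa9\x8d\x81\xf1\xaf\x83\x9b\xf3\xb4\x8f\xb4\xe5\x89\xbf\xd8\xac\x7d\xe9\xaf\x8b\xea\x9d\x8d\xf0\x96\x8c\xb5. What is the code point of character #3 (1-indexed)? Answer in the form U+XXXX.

Offset 0: leading byte 0xF0 = 11110000 → 4-byte char #1 = F0 A9 8D 81.
Offset 4: leading byte 0xF1 = 11110001 → 4-byte char #2 = F1 AF 83 9B.
Offset 8: leading byte 0xF3 = 11110011 → 4-byte char #3 = F3 B4 8F B4.
Leading byte 0xF3 = 11110011 matches 11110xxx → 4-byte sequence.
Byte 1: 0xF3 = 11110011, payload 011 (3 bits).
Byte 2: 0xB4 = 10110100 (10xxxxxx ✓), payload 110100.
Byte 3: 0x8F = 10001111 (10xxxxxx ✓), payload 001111.
Byte 4: 0xB4 = 10110100 (10xxxxxx ✓), payload 110100.
Concatenate: 011110100001111110100 = 0xF43F4 (21 bits → U+F43F4).

U+F43F4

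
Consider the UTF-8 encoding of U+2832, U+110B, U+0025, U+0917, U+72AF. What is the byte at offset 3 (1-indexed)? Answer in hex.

1-indexed offset 3 is 0-indexed offset 2.
U+2832 → 3-byte form E2 A0 B2 at offsets 0–2.
Offset 2 falls in char 1's range; it's byte 3 of E2 A0 B2 = 0xB2.

0xB2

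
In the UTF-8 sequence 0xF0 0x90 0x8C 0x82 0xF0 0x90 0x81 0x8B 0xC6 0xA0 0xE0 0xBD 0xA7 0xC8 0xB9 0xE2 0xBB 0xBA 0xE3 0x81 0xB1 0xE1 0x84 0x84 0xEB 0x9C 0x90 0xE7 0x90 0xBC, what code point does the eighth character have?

Offset 0: leading byte 0xF0 = 11110000 → 4-byte char #1 = F0 90 8C 82.
Offset 4: leading byte 0xF0 = 11110000 → 4-byte char #2 = F0 90 81 8B.
Offset 8: leading byte 0xC6 = 11000110 → 2-byte char #3 = C6 A0.
Offset 10: leading byte 0xE0 = 11100000 → 3-byte char #4 = E0 BD A7.
Offset 13: leading byte 0xC8 = 11001000 → 2-byte char #5 = C8 B9.
Offset 15: leading byte 0xE2 = 11100010 → 3-byte char #6 = E2 BB BA.
Offset 18: leading byte 0xE3 = 11100011 → 3-byte char #7 = E3 81 B1.
Offset 21: leading byte 0xE1 = 11100001 → 3-byte char #8 = E1 84 84.
Leading byte 0xE1 = 11100001 matches 1110xxxx → 3-byte sequence.
Byte 1: 0xE1 = 11100001, payload 0001 (4 bits).
Byte 2: 0x84 = 10000100 (10xxxxxx ✓), payload 000100.
Byte 3: 0x84 = 10000100 (10xxxxxx ✓), payload 000100.
Concatenate: 0001000100000100 = 0x1104 (16 bits → U+1104).

U+1104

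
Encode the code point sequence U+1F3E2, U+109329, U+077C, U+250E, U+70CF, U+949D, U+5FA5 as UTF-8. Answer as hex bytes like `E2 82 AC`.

F0 9F 8F A2 F4 89 8C A9 DD BC E2 94 8E E7 83 8F E9 92 9D E5 BE A5

U+1F3E2: 4-byte form → F0 9F 8F A2.
U+109329: 4-byte form → F4 89 8C A9.
U+077C: 2-byte form → DD BC.
U+250E: 3-byte form → E2 94 8E.
U+70CF: 3-byte form → E7 83 8F.
U+949D: 3-byte form → E9 92 9D.
U+5FA5: 3-byte form → E5 BE A5.
Concatenated (22 bytes): F0 9F 8F A2 F4 89 8C A9 DD BC E2 94 8E E7 83 8F E9 92 9D E5 BE A5.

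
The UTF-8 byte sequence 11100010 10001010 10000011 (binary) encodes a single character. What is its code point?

U+2283

Leading byte 0xE2 = 11100010 matches 1110xxxx → 3-byte sequence.
Byte 1: 0xE2 = 11100010, payload 0010 (4 bits).
Byte 2: 0x8A = 10001010 (10xxxxxx ✓), payload 001010.
Byte 3: 0x83 = 10000011 (10xxxxxx ✓), payload 000011.
Concatenate: 0010001010000011 = 0x2283 (16 bits → U+2283).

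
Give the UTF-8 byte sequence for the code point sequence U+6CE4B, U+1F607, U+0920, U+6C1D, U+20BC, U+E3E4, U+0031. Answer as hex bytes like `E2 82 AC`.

U+6CE4B: 4-byte form → F1 AC B9 8B.
U+1F607: 4-byte form → F0 9F 98 87.
U+0920: 3-byte form → E0 A4 A0.
U+6C1D: 3-byte form → E6 B0 9D.
U+20BC: 3-byte form → E2 82 BC.
U+E3E4: 3-byte form → EE 8F A4.
U+0031: 1-byte form → 31.
Concatenated (21 bytes): F1 AC B9 8B F0 9F 98 87 E0 A4 A0 E6 B0 9D E2 82 BC EE 8F A4 31.

F1 AC B9 8B F0 9F 98 87 E0 A4 A0 E6 B0 9D E2 82 BC EE 8F A4 31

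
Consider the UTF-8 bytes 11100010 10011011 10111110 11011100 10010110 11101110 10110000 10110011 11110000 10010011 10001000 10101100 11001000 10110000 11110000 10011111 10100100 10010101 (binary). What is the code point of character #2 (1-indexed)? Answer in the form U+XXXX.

Offset 0: leading byte 0xE2 = 11100010 → 3-byte char #1 = E2 9B BE.
Offset 3: leading byte 0xDC = 11011100 → 2-byte char #2 = DC 96.
Leading byte 0xDC = 11011100 matches 110xxxxx → 2-byte sequence.
Byte 1: 0xDC = 11011100, payload 11100 (5 bits).
Byte 2: 0x96 = 10010110 (10xxxxxx ✓), payload 010110.
Concatenate: 11100010110 = 0x716 (11 bits → U+0716).

U+0716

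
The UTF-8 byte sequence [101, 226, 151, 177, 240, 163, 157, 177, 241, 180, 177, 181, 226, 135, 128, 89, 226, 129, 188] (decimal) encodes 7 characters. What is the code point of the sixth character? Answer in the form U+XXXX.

Offset 0: leading byte 0x65 = 01100101 → 1-byte char #1 = 65.
Offset 1: leading byte 0xE2 = 11100010 → 3-byte char #2 = E2 97 B1.
Offset 4: leading byte 0xF0 = 11110000 → 4-byte char #3 = F0 A3 9D B1.
Offset 8: leading byte 0xF1 = 11110001 → 4-byte char #4 = F1 B4 B1 B5.
Offset 12: leading byte 0xE2 = 11100010 → 3-byte char #5 = E2 87 80.
Offset 15: leading byte 0x59 = 01011001 → 1-byte char #6 = 59.
Leading byte 0x59 = 01011001 matches 0xxxxxxx → 1-byte sequence.
Byte 1: 0x59 = 01011001, payload 1011001 (7 bits).
Concatenate: 1011001 = 0x59 (7 bits → U+0059).

U+0059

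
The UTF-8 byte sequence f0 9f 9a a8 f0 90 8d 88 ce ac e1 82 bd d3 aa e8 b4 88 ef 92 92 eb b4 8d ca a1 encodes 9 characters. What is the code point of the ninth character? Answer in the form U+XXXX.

Offset 0: leading byte 0xF0 = 11110000 → 4-byte char #1 = F0 9F 9A A8.
Offset 4: leading byte 0xF0 = 11110000 → 4-byte char #2 = F0 90 8D 88.
Offset 8: leading byte 0xCE = 11001110 → 2-byte char #3 = CE AC.
Offset 10: leading byte 0xE1 = 11100001 → 3-byte char #4 = E1 82 BD.
Offset 13: leading byte 0xD3 = 11010011 → 2-byte char #5 = D3 AA.
Offset 15: leading byte 0xE8 = 11101000 → 3-byte char #6 = E8 B4 88.
Offset 18: leading byte 0xEF = 11101111 → 3-byte char #7 = EF 92 92.
Offset 21: leading byte 0xEB = 11101011 → 3-byte char #8 = EB B4 8D.
Offset 24: leading byte 0xCA = 11001010 → 2-byte char #9 = CA A1.
Leading byte 0xCA = 11001010 matches 110xxxxx → 2-byte sequence.
Byte 1: 0xCA = 11001010, payload 01010 (5 bits).
Byte 2: 0xA1 = 10100001 (10xxxxxx ✓), payload 100001.
Concatenate: 01010100001 = 0x2A1 (11 bits → U+02A1).

U+02A1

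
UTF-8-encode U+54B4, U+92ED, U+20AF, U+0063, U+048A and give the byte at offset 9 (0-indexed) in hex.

U+54B4 → 3-byte form E5 92 B4 at offsets 0–2.
U+92ED → 3-byte form E9 8B AD at offsets 3–5.
U+20AF → 3-byte form E2 82 AF at offsets 6–8.
U+0063 → 1-byte form 63 at offsets 9–9.
Offset 9 falls in char 4's range; it's byte 1 of 63 = 0x63.

0x63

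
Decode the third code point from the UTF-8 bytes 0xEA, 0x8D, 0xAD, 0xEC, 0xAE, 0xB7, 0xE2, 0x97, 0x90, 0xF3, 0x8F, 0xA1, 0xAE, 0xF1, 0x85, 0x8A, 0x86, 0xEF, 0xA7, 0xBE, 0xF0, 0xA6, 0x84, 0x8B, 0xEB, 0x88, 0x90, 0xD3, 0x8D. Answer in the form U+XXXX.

Offset 0: leading byte 0xEA = 11101010 → 3-byte char #1 = EA 8D AD.
Offset 3: leading byte 0xEC = 11101100 → 3-byte char #2 = EC AE B7.
Offset 6: leading byte 0xE2 = 11100010 → 3-byte char #3 = E2 97 90.
Leading byte 0xE2 = 11100010 matches 1110xxxx → 3-byte sequence.
Byte 1: 0xE2 = 11100010, payload 0010 (4 bits).
Byte 2: 0x97 = 10010111 (10xxxxxx ✓), payload 010111.
Byte 3: 0x90 = 10010000 (10xxxxxx ✓), payload 010000.
Concatenate: 0010010111010000 = 0x25D0 (16 bits → U+25D0).

U+25D0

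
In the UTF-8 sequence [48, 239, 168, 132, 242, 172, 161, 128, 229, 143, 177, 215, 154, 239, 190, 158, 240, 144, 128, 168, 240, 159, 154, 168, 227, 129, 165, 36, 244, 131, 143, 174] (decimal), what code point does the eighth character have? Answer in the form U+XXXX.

U+1F6A8

Offset 0: leading byte 0x30 = 00110000 → 1-byte char #1 = 30.
Offset 1: leading byte 0xEF = 11101111 → 3-byte char #2 = EF A8 84.
Offset 4: leading byte 0xF2 = 11110010 → 4-byte char #3 = F2 AC A1 80.
Offset 8: leading byte 0xE5 = 11100101 → 3-byte char #4 = E5 8F B1.
Offset 11: leading byte 0xD7 = 11010111 → 2-byte char #5 = D7 9A.
Offset 13: leading byte 0xEF = 11101111 → 3-byte char #6 = EF BE 9E.
Offset 16: leading byte 0xF0 = 11110000 → 4-byte char #7 = F0 90 80 A8.
Offset 20: leading byte 0xF0 = 11110000 → 4-byte char #8 = F0 9F 9A A8.
Leading byte 0xF0 = 11110000 matches 11110xxx → 4-byte sequence.
Byte 1: 0xF0 = 11110000, payload 000 (3 bits).
Byte 2: 0x9F = 10011111 (10xxxxxx ✓), payload 011111.
Byte 3: 0x9A = 10011010 (10xxxxxx ✓), payload 011010.
Byte 4: 0xA8 = 10101000 (10xxxxxx ✓), payload 101000.
Concatenate: 000011111011010101000 = 0x1F6A8 (21 bits → U+1F6A8).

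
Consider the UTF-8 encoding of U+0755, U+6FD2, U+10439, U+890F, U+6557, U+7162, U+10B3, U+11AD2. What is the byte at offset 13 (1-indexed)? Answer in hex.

0xE6

1-indexed offset 13 is 0-indexed offset 12.
U+0755 → 2-byte form DD 95 at offsets 0–1.
U+6FD2 → 3-byte form E6 BF 92 at offsets 2–4.
U+10439 → 4-byte form F0 90 90 B9 at offsets 5–8.
U+890F → 3-byte form E8 A4 8F at offsets 9–11.
U+6557 → 3-byte form E6 95 97 at offsets 12–14.
Offset 12 falls in char 5's range; it's byte 1 of E6 95 97 = 0xE6.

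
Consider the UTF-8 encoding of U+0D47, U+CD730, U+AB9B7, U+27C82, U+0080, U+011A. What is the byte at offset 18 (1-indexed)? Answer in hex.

1-indexed offset 18 is 0-indexed offset 17.
U+0D47 → 3-byte form E0 B5 87 at offsets 0–2.
U+CD730 → 4-byte form F3 8D 9C B0 at offsets 3–6.
U+AB9B7 → 4-byte form F2 AB A6 B7 at offsets 7–10.
U+27C82 → 4-byte form F0 A7 B2 82 at offsets 11–14.
U+0080 → 2-byte form C2 80 at offsets 15–16.
U+011A → 2-byte form C4 9A at offsets 17–18.
Offset 17 falls in char 6's range; it's byte 1 of C4 9A = 0xC4.

0xC4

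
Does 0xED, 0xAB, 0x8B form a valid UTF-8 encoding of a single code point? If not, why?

Structurally a 3-byte sequence; payload = 0xDACB.
But 0xDACB is in U+D800–U+DFFF, the surrogate range. Surrogates are not Unicode scalar values and are forbidden in UTF-8.

invalid (encodes a surrogate (U+D800–U+DFFF))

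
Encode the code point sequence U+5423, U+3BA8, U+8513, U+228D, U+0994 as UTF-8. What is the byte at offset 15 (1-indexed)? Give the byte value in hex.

1-indexed offset 15 is 0-indexed offset 14.
U+5423 → 3-byte form E5 90 A3 at offsets 0–2.
U+3BA8 → 3-byte form E3 AE A8 at offsets 3–5.
U+8513 → 3-byte form E8 94 93 at offsets 6–8.
U+228D → 3-byte form E2 8A 8D at offsets 9–11.
U+0994 → 3-byte form E0 A6 94 at offsets 12–14.
Offset 14 falls in char 5's range; it's byte 3 of E0 A6 94 = 0x94.

0x94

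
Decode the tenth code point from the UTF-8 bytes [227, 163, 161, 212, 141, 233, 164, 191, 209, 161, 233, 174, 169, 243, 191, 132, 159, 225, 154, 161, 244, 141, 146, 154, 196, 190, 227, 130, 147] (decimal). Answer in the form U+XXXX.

Offset 0: leading byte 0xE3 = 11100011 → 3-byte char #1 = E3 A3 A1.
Offset 3: leading byte 0xD4 = 11010100 → 2-byte char #2 = D4 8D.
Offset 5: leading byte 0xE9 = 11101001 → 3-byte char #3 = E9 A4 BF.
Offset 8: leading byte 0xD1 = 11010001 → 2-byte char #4 = D1 A1.
Offset 10: leading byte 0xE9 = 11101001 → 3-byte char #5 = E9 AE A9.
Offset 13: leading byte 0xF3 = 11110011 → 4-byte char #6 = F3 BF 84 9F.
Offset 17: leading byte 0xE1 = 11100001 → 3-byte char #7 = E1 9A A1.
Offset 20: leading byte 0xF4 = 11110100 → 4-byte char #8 = F4 8D 92 9A.
Offset 24: leading byte 0xC4 = 11000100 → 2-byte char #9 = C4 BE.
Offset 26: leading byte 0xE3 = 11100011 → 3-byte char #10 = E3 82 93.
Leading byte 0xE3 = 11100011 matches 1110xxxx → 3-byte sequence.
Byte 1: 0xE3 = 11100011, payload 0011 (4 bits).
Byte 2: 0x82 = 10000010 (10xxxxxx ✓), payload 000010.
Byte 3: 0x93 = 10010011 (10xxxxxx ✓), payload 010011.
Concatenate: 0011000010010011 = 0x3093 (16 bits → U+3093).

U+3093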